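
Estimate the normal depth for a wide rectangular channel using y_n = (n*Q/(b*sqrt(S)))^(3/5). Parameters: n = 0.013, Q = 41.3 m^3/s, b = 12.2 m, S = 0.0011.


We use the wide-channel approximation y_n = (n*Q/(b*sqrt(S)))^(3/5).
sqrt(S) = sqrt(0.0011) = 0.033166.
Numerator: n*Q = 0.013 * 41.3 = 0.5369.
Denominator: b*sqrt(S) = 12.2 * 0.033166 = 0.404625.
arg = 1.3269.
y_n = 1.3269^(3/5) = 1.185 m.

1.185


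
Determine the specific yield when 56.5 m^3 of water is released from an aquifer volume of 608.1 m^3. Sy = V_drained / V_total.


Specific yield Sy = Volume drained / Total volume.
Sy = 56.5 / 608.1
   = 0.0929.

0.0929


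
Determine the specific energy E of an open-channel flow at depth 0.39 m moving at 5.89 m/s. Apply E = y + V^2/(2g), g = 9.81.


Specific energy E = y + V^2/(2g).
Velocity head = V^2/(2g) = 5.89^2 / (2*9.81) = 34.6921 / 19.62 = 1.7682 m.
E = 0.39 + 1.7682 = 2.1582 m.

2.1582


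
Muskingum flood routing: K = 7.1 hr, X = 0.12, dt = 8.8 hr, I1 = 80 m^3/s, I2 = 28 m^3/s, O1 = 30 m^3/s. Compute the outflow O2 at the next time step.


Muskingum coefficients:
denom = 2*K*(1-X) + dt = 2*7.1*(1-0.12) + 8.8 = 21.296.
C0 = (dt - 2*K*X)/denom = (8.8 - 2*7.1*0.12)/21.296 = 0.3332.
C1 = (dt + 2*K*X)/denom = (8.8 + 2*7.1*0.12)/21.296 = 0.4932.
C2 = (2*K*(1-X) - dt)/denom = 0.1736.
O2 = C0*I2 + C1*I1 + C2*O1
   = 0.3332*28 + 0.4932*80 + 0.1736*30
   = 54.0 m^3/s.

54.0


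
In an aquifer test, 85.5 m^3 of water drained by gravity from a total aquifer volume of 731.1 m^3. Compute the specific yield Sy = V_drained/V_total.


Specific yield Sy = Volume drained / Total volume.
Sy = 85.5 / 731.1
   = 0.1169.

0.1169


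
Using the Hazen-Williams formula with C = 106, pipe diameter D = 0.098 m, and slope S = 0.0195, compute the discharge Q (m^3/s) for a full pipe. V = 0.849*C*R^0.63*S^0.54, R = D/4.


For a full circular pipe, R = D/4 = 0.098/4 = 0.0245 m.
V = 0.849 * 106 * 0.0245^0.63 * 0.0195^0.54
  = 0.849 * 106 * 0.096644 * 0.119294
  = 1.0375 m/s.
Pipe area A = pi*D^2/4 = pi*0.098^2/4 = 0.0075 m^2.
Q = A * V = 0.0075 * 1.0375 = 0.0078 m^3/s.

0.0078


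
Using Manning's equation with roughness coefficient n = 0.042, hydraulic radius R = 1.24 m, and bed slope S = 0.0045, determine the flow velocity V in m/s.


Manning's equation gives V = (1/n) * R^(2/3) * S^(1/2).
First, compute R^(2/3) = 1.24^(2/3) = 1.1542.
Next, S^(1/2) = 0.0045^(1/2) = 0.067082.
Then 1/n = 1/0.042 = 23.81.
V = 23.81 * 1.1542 * 0.067082 = 1.8435 m/s.

1.8435


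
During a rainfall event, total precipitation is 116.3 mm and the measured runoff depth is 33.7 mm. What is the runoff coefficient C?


The runoff coefficient C = runoff depth / rainfall depth.
C = 33.7 / 116.3
  = 0.2898.

0.2898


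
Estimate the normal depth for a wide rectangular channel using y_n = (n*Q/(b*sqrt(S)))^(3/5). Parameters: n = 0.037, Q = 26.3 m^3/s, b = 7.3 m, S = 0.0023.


We use the wide-channel approximation y_n = (n*Q/(b*sqrt(S)))^(3/5).
sqrt(S) = sqrt(0.0023) = 0.047958.
Numerator: n*Q = 0.037 * 26.3 = 0.9731.
Denominator: b*sqrt(S) = 7.3 * 0.047958 = 0.350093.
arg = 2.7795.
y_n = 2.7795^(3/5) = 1.8466 m.

1.8466


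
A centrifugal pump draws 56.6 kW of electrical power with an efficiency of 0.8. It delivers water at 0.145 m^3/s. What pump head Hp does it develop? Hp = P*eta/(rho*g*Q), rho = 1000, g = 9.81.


Pump head formula: Hp = P * eta / (rho * g * Q).
Numerator: P * eta = 56.6 * 1000 * 0.8 = 45280.0 W.
Denominator: rho * g * Q = 1000 * 9.81 * 0.145 = 1422.45.
Hp = 45280.0 / 1422.45 = 31.83 m.

31.83


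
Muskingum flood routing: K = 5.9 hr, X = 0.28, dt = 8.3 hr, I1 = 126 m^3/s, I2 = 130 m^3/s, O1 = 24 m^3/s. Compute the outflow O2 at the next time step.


Muskingum coefficients:
denom = 2*K*(1-X) + dt = 2*5.9*(1-0.28) + 8.3 = 16.796.
C0 = (dt - 2*K*X)/denom = (8.3 - 2*5.9*0.28)/16.796 = 0.2975.
C1 = (dt + 2*K*X)/denom = (8.3 + 2*5.9*0.28)/16.796 = 0.6909.
C2 = (2*K*(1-X) - dt)/denom = 0.0117.
O2 = C0*I2 + C1*I1 + C2*O1
   = 0.2975*130 + 0.6909*126 + 0.0117*24
   = 126.0 m^3/s.

126.0


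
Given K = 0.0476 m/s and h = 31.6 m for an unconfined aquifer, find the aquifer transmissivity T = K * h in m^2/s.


Transmissivity is defined as T = K * h.
T = 0.0476 * 31.6
  = 1.5042 m^2/s.

1.5042


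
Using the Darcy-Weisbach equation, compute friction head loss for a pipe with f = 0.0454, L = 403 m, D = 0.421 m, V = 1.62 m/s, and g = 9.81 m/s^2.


Darcy-Weisbach equation: h_f = f * (L/D) * V^2/(2g).
f * L/D = 0.0454 * 403/0.421 = 43.4589.
V^2/(2g) = 1.62^2 / (2*9.81) = 2.6244 / 19.62 = 0.1338 m.
h_f = 43.4589 * 0.1338 = 5.813 m.

5.813


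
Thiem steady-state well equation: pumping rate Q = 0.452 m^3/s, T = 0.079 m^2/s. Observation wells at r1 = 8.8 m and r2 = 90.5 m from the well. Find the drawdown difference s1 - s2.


Thiem equation: s1 - s2 = Q/(2*pi*T) * ln(r2/r1).
ln(r2/r1) = ln(90.5/8.8) = 2.3306.
Q/(2*pi*T) = 0.452 / (2*pi*0.079) = 0.452 / 0.4964 = 0.9106.
s1 - s2 = 0.9106 * 2.3306 = 2.1223 m.

2.1223


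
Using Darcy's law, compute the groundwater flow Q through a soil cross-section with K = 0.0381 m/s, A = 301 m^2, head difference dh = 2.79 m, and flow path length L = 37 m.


Darcy's law: Q = K * A * i, where i = dh/L.
Hydraulic gradient i = 2.79 / 37 = 0.075405.
Q = 0.0381 * 301 * 0.075405
  = 0.8648 m^3/s.

0.8648


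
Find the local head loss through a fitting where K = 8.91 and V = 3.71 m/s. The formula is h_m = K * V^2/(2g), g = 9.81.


Minor loss formula: h_m = K * V^2/(2g).
V^2 = 3.71^2 = 13.7641.
V^2/(2g) = 13.7641 / 19.62 = 0.7015 m.
h_m = 8.91 * 0.7015 = 6.2507 m.

6.2507


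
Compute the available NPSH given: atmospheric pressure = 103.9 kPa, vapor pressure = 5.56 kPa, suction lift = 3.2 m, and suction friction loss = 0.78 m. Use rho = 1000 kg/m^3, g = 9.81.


NPSHa = p_atm/(rho*g) - z_s - hf_s - p_vap/(rho*g).
p_atm/(rho*g) = 103.9*1000 / (1000*9.81) = 10.591 m.
p_vap/(rho*g) = 5.56*1000 / (1000*9.81) = 0.567 m.
NPSHa = 10.591 - 3.2 - 0.78 - 0.567
      = 6.04 m.

6.04


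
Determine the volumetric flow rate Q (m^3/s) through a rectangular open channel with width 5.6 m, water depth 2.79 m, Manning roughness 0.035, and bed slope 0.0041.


For a rectangular channel, the cross-sectional area A = b * y = 5.6 * 2.79 = 15.62 m^2.
The wetted perimeter P = b + 2y = 5.6 + 2*2.79 = 11.18 m.
Hydraulic radius R = A/P = 15.62/11.18 = 1.3975 m.
Velocity V = (1/n)*R^(2/3)*S^(1/2) = (1/0.035)*1.3975^(2/3)*0.0041^(1/2) = 2.2868 m/s.
Discharge Q = A * V = 15.62 * 2.2868 = 35.729 m^3/s.

35.729


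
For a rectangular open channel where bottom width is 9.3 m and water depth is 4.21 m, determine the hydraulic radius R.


For a rectangular section:
Flow area A = b * y = 9.3 * 4.21 = 39.15 m^2.
Wetted perimeter P = b + 2y = 9.3 + 2*4.21 = 17.72 m.
Hydraulic radius R = A/P = 39.15 / 17.72 = 2.2095 m.

2.2095


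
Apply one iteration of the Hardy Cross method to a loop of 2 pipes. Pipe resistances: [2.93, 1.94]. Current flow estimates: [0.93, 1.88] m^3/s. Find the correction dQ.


Numerator terms (r*Q*|Q|): 2.93*0.93*|0.93| = 2.5342; 1.94*1.88*|1.88| = 6.8567.
Sum of numerator = 9.3909.
Denominator terms (r*|Q|): 2.93*|0.93| = 2.7249; 1.94*|1.88| = 3.6472.
2 * sum of denominator = 2 * 6.3721 = 12.7442.
dQ = -9.3909 / 12.7442 = -0.7369 m^3/s.

-0.7369


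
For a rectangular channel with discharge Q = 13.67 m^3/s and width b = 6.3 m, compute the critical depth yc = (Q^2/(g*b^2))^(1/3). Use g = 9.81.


Using yc = (Q^2 / (g * b^2))^(1/3):
Q^2 = 13.67^2 = 186.87.
g * b^2 = 9.81 * 6.3^2 = 9.81 * 39.69 = 389.36.
Q^2 / (g*b^2) = 186.87 / 389.36 = 0.4799.
yc = 0.4799^(1/3) = 0.7829 m.

0.7829


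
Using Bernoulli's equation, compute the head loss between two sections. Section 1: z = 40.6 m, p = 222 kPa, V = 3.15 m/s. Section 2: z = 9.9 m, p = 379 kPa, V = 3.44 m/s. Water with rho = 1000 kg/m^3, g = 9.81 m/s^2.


Total head at each section: H = z + p/(rho*g) + V^2/(2g).
H1 = 40.6 + 222*1000/(1000*9.81) + 3.15^2/(2*9.81)
   = 40.6 + 22.63 + 0.5057
   = 63.736 m.
H2 = 9.9 + 379*1000/(1000*9.81) + 3.44^2/(2*9.81)
   = 9.9 + 38.634 + 0.6031
   = 49.137 m.
h_L = H1 - H2 = 63.736 - 49.137 = 14.599 m.

14.599


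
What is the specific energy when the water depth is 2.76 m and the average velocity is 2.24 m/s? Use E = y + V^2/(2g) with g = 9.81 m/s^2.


Specific energy E = y + V^2/(2g).
Velocity head = V^2/(2g) = 2.24^2 / (2*9.81) = 5.0176 / 19.62 = 0.2557 m.
E = 2.76 + 0.2557 = 3.0157 m.

3.0157


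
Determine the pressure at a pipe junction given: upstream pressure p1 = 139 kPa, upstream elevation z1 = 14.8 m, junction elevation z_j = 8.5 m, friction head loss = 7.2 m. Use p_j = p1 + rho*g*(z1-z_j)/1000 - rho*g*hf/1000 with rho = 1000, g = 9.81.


Junction pressure: p_j = p1 + rho*g*(z1 - z_j)/1000 - rho*g*hf/1000.
Elevation term = 1000*9.81*(14.8 - 8.5)/1000 = 61.803 kPa.
Friction term = 1000*9.81*7.2/1000 = 70.632 kPa.
p_j = 139 + 61.803 - 70.632 = 130.17 kPa.

130.17


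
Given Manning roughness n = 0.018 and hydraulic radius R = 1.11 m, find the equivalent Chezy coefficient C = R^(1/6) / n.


The Chezy coefficient relates to Manning's n through C = R^(1/6) / n.
R^(1/6) = 1.11^(1/6) = 1.017545.
C = 1.017545 / 0.018 = 56.53 m^(1/2)/s.

56.53


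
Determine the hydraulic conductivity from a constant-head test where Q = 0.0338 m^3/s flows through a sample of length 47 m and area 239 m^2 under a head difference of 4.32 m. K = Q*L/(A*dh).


From K = Q*L / (A*dh):
Numerator: Q*L = 0.0338 * 47 = 1.5886.
Denominator: A*dh = 239 * 4.32 = 1032.48.
K = 1.5886 / 1032.48 = 0.001539 m/s.

0.001539


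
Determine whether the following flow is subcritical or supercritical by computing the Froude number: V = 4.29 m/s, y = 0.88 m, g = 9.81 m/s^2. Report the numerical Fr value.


The Froude number is defined as Fr = V / sqrt(g*y).
g*y = 9.81 * 0.88 = 8.6328.
sqrt(g*y) = sqrt(8.6328) = 2.9382.
Fr = 4.29 / 2.9382 = 1.4601.
Since Fr > 1, the flow is supercritical.

1.4601


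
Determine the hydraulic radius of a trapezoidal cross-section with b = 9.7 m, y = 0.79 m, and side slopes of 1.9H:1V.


For a trapezoidal section with side slope z:
A = (b + z*y)*y = (9.7 + 1.9*0.79)*0.79 = 8.849 m^2.
P = b + 2*y*sqrt(1 + z^2) = 9.7 + 2*0.79*sqrt(1 + 1.9^2) = 13.092 m.
R = A/P = 8.849 / 13.092 = 0.6759 m.

0.6759


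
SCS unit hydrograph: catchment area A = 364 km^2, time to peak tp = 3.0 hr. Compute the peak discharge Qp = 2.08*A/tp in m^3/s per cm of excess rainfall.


SCS formula: Qp = 2.08 * A / tp.
Qp = 2.08 * 364 / 3.0
   = 757.12 / 3.0
   = 252.37 m^3/s per cm.

252.37


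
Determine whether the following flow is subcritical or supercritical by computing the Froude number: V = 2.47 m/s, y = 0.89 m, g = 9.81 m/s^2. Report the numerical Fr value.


The Froude number is defined as Fr = V / sqrt(g*y).
g*y = 9.81 * 0.89 = 8.7309.
sqrt(g*y) = sqrt(8.7309) = 2.9548.
Fr = 2.47 / 2.9548 = 0.8359.
Since Fr < 1, the flow is subcritical.

0.8359


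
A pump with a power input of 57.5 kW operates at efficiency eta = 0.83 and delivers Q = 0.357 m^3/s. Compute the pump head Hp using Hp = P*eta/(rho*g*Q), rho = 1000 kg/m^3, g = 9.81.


Pump head formula: Hp = P * eta / (rho * g * Q).
Numerator: P * eta = 57.5 * 1000 * 0.83 = 47725.0 W.
Denominator: rho * g * Q = 1000 * 9.81 * 0.357 = 3502.17.
Hp = 47725.0 / 3502.17 = 13.63 m.

13.63


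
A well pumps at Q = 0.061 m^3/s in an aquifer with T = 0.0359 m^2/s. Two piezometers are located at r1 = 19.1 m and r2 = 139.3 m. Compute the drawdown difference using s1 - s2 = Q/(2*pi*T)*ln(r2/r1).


Thiem equation: s1 - s2 = Q/(2*pi*T) * ln(r2/r1).
ln(r2/r1) = ln(139.3/19.1) = 1.9869.
Q/(2*pi*T) = 0.061 / (2*pi*0.0359) = 0.061 / 0.2256 = 0.2704.
s1 - s2 = 0.2704 * 1.9869 = 0.5373 m.

0.5373


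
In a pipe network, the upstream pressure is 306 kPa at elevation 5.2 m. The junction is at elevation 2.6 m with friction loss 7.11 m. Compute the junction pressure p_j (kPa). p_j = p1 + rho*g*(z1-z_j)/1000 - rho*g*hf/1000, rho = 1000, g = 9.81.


Junction pressure: p_j = p1 + rho*g*(z1 - z_j)/1000 - rho*g*hf/1000.
Elevation term = 1000*9.81*(5.2 - 2.6)/1000 = 25.506 kPa.
Friction term = 1000*9.81*7.11/1000 = 69.749 kPa.
p_j = 306 + 25.506 - 69.749 = 261.76 kPa.

261.76


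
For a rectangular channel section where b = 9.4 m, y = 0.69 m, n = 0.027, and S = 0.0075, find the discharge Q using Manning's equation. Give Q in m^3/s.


For a rectangular channel, the cross-sectional area A = b * y = 9.4 * 0.69 = 6.49 m^2.
The wetted perimeter P = b + 2y = 9.4 + 2*0.69 = 10.78 m.
Hydraulic radius R = A/P = 6.49/10.78 = 0.6017 m.
Velocity V = (1/n)*R^(2/3)*S^(1/2) = (1/0.027)*0.6017^(2/3)*0.0075^(1/2) = 2.286 m/s.
Discharge Q = A * V = 6.49 * 2.286 = 14.827 m^3/s.

14.827


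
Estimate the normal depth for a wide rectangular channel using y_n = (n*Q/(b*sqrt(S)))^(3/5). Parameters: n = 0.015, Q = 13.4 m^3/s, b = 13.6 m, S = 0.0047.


We use the wide-channel approximation y_n = (n*Q/(b*sqrt(S)))^(3/5).
sqrt(S) = sqrt(0.0047) = 0.068557.
Numerator: n*Q = 0.015 * 13.4 = 0.201.
Denominator: b*sqrt(S) = 13.6 * 0.068557 = 0.932375.
arg = 0.2156.
y_n = 0.2156^(3/5) = 0.3983 m.

0.3983


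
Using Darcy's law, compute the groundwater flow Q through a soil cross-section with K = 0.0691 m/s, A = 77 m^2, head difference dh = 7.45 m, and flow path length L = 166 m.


Darcy's law: Q = K * A * i, where i = dh/L.
Hydraulic gradient i = 7.45 / 166 = 0.04488.
Q = 0.0691 * 77 * 0.04488
  = 0.2388 m^3/s.

0.2388


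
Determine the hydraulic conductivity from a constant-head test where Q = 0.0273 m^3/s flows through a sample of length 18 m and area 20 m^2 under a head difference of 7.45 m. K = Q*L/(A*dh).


From K = Q*L / (A*dh):
Numerator: Q*L = 0.0273 * 18 = 0.4914.
Denominator: A*dh = 20 * 7.45 = 149.0.
K = 0.4914 / 149.0 = 0.003298 m/s.

0.003298


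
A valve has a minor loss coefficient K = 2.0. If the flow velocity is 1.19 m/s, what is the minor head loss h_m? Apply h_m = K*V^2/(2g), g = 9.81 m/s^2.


Minor loss formula: h_m = K * V^2/(2g).
V^2 = 1.19^2 = 1.4161.
V^2/(2g) = 1.4161 / 19.62 = 0.0722 m.
h_m = 2.0 * 0.0722 = 0.1444 m.

0.1444


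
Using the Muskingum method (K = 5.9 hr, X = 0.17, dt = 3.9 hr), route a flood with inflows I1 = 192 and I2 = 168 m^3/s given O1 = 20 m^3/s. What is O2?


Muskingum coefficients:
denom = 2*K*(1-X) + dt = 2*5.9*(1-0.17) + 3.9 = 13.694.
C0 = (dt - 2*K*X)/denom = (3.9 - 2*5.9*0.17)/13.694 = 0.1383.
C1 = (dt + 2*K*X)/denom = (3.9 + 2*5.9*0.17)/13.694 = 0.4313.
C2 = (2*K*(1-X) - dt)/denom = 0.4304.
O2 = C0*I2 + C1*I1 + C2*O1
   = 0.1383*168 + 0.4313*192 + 0.4304*20
   = 114.65 m^3/s.

114.65


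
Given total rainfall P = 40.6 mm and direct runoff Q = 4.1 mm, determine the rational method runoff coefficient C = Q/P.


The runoff coefficient C = runoff depth / rainfall depth.
C = 4.1 / 40.6
  = 0.101.

0.101


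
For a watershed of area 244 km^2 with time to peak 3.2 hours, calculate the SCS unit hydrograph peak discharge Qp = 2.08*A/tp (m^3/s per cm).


SCS formula: Qp = 2.08 * A / tp.
Qp = 2.08 * 244 / 3.2
   = 507.52 / 3.2
   = 158.6 m^3/s per cm.

158.6


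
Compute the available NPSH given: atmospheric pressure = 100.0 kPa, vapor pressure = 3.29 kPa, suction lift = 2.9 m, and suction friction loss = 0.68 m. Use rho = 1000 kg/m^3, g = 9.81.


NPSHa = p_atm/(rho*g) - z_s - hf_s - p_vap/(rho*g).
p_atm/(rho*g) = 100.0*1000 / (1000*9.81) = 10.194 m.
p_vap/(rho*g) = 3.29*1000 / (1000*9.81) = 0.335 m.
NPSHa = 10.194 - 2.9 - 0.68 - 0.335
      = 6.28 m.

6.28


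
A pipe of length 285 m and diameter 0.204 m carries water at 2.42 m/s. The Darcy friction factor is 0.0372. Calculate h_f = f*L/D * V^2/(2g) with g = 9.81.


Darcy-Weisbach equation: h_f = f * (L/D) * V^2/(2g).
f * L/D = 0.0372 * 285/0.204 = 51.9706.
V^2/(2g) = 2.42^2 / (2*9.81) = 5.8564 / 19.62 = 0.2985 m.
h_f = 51.9706 * 0.2985 = 15.513 m.

15.513


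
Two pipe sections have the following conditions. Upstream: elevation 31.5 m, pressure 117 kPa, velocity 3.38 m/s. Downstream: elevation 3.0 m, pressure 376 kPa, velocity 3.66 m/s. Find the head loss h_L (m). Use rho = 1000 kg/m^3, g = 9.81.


Total head at each section: H = z + p/(rho*g) + V^2/(2g).
H1 = 31.5 + 117*1000/(1000*9.81) + 3.38^2/(2*9.81)
   = 31.5 + 11.927 + 0.5823
   = 44.009 m.
H2 = 3.0 + 376*1000/(1000*9.81) + 3.66^2/(2*9.81)
   = 3.0 + 38.328 + 0.6828
   = 42.011 m.
h_L = H1 - H2 = 44.009 - 42.011 = 1.998 m.

1.998


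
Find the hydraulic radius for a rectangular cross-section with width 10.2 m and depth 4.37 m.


For a rectangular section:
Flow area A = b * y = 10.2 * 4.37 = 44.57 m^2.
Wetted perimeter P = b + 2y = 10.2 + 2*4.37 = 18.94 m.
Hydraulic radius R = A/P = 44.57 / 18.94 = 2.3534 m.

2.3534


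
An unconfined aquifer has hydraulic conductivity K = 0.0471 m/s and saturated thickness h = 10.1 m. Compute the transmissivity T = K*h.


Transmissivity is defined as T = K * h.
T = 0.0471 * 10.1
  = 0.4757 m^2/s.

0.4757


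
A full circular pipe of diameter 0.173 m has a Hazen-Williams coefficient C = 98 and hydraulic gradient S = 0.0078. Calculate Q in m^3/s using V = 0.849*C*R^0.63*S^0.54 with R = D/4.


For a full circular pipe, R = D/4 = 0.173/4 = 0.0432 m.
V = 0.849 * 98 * 0.0432^0.63 * 0.0078^0.54
  = 0.849 * 98 * 0.138252 * 0.072733
  = 0.8366 m/s.
Pipe area A = pi*D^2/4 = pi*0.173^2/4 = 0.0235 m^2.
Q = A * V = 0.0235 * 0.8366 = 0.0197 m^3/s.

0.0197


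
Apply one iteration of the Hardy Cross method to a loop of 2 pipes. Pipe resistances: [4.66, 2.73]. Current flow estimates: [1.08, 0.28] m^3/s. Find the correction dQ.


Numerator terms (r*Q*|Q|): 4.66*1.08*|1.08| = 5.4354; 2.73*0.28*|0.28| = 0.214.
Sum of numerator = 5.6495.
Denominator terms (r*|Q|): 4.66*|1.08| = 5.0328; 2.73*|0.28| = 0.7644.
2 * sum of denominator = 2 * 5.7972 = 11.5944.
dQ = -5.6495 / 11.5944 = -0.4873 m^3/s.

-0.4873


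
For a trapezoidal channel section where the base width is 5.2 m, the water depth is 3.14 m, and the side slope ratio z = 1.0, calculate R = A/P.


For a trapezoidal section with side slope z:
A = (b + z*y)*y = (5.2 + 1.0*3.14)*3.14 = 26.188 m^2.
P = b + 2*y*sqrt(1 + z^2) = 5.2 + 2*3.14*sqrt(1 + 1.0^2) = 14.081 m.
R = A/P = 26.188 / 14.081 = 1.8597 m.

1.8597


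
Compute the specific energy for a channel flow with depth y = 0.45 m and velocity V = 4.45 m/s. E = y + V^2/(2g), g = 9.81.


Specific energy E = y + V^2/(2g).
Velocity head = V^2/(2g) = 4.45^2 / (2*9.81) = 19.8025 / 19.62 = 1.0093 m.
E = 0.45 + 1.0093 = 1.4593 m.

1.4593


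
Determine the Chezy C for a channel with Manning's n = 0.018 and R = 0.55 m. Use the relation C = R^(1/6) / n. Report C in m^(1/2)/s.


The Chezy coefficient relates to Manning's n through C = R^(1/6) / n.
R^(1/6) = 0.55^(1/6) = 0.905164.
C = 0.905164 / 0.018 = 50.29 m^(1/2)/s.

50.29


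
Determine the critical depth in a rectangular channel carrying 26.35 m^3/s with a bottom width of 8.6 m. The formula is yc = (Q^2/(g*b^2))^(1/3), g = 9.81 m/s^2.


Using yc = (Q^2 / (g * b^2))^(1/3):
Q^2 = 26.35^2 = 694.32.
g * b^2 = 9.81 * 8.6^2 = 9.81 * 73.96 = 725.55.
Q^2 / (g*b^2) = 694.32 / 725.55 = 0.957.
yc = 0.957^(1/3) = 0.9854 m.

0.9854


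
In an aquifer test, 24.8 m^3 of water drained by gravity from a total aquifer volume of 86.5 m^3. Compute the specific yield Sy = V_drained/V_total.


Specific yield Sy = Volume drained / Total volume.
Sy = 24.8 / 86.5
   = 0.2867.

0.2867


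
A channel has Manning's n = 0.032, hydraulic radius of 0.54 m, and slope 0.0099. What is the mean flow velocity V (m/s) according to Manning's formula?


Manning's equation gives V = (1/n) * R^(2/3) * S^(1/2).
First, compute R^(2/3) = 0.54^(2/3) = 0.6631.
Next, S^(1/2) = 0.0099^(1/2) = 0.099499.
Then 1/n = 1/0.032 = 31.25.
V = 31.25 * 0.6631 * 0.099499 = 2.0619 m/s.

2.0619


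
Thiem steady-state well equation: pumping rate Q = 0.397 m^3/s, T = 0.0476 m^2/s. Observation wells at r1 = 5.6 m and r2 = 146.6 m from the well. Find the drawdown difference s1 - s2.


Thiem equation: s1 - s2 = Q/(2*pi*T) * ln(r2/r1).
ln(r2/r1) = ln(146.6/5.6) = 3.2649.
Q/(2*pi*T) = 0.397 / (2*pi*0.0476) = 0.397 / 0.2991 = 1.3274.
s1 - s2 = 1.3274 * 3.2649 = 4.3339 m.

4.3339


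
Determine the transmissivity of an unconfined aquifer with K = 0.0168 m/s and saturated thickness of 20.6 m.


Transmissivity is defined as T = K * h.
T = 0.0168 * 20.6
  = 0.3461 m^2/s.

0.3461


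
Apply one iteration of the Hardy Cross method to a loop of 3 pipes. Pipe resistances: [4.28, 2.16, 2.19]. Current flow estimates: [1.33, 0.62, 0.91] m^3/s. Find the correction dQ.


Numerator terms (r*Q*|Q|): 4.28*1.33*|1.33| = 7.5709; 2.16*0.62*|0.62| = 0.8303; 2.19*0.91*|0.91| = 1.8135.
Sum of numerator = 10.2147.
Denominator terms (r*|Q|): 4.28*|1.33| = 5.6924; 2.16*|0.62| = 1.3392; 2.19*|0.91| = 1.9929.
2 * sum of denominator = 2 * 9.0245 = 18.049.
dQ = -10.2147 / 18.049 = -0.5659 m^3/s.

-0.5659


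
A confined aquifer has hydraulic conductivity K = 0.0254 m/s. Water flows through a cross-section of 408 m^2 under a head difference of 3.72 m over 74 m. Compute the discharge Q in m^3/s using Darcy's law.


Darcy's law: Q = K * A * i, where i = dh/L.
Hydraulic gradient i = 3.72 / 74 = 0.05027.
Q = 0.0254 * 408 * 0.05027
  = 0.521 m^3/s.

0.521


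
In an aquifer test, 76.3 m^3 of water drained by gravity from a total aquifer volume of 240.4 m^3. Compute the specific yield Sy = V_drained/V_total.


Specific yield Sy = Volume drained / Total volume.
Sy = 76.3 / 240.4
   = 0.3174.

0.3174


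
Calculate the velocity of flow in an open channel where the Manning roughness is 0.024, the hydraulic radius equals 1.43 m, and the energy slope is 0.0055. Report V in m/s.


Manning's equation gives V = (1/n) * R^(2/3) * S^(1/2).
First, compute R^(2/3) = 1.43^(2/3) = 1.2693.
Next, S^(1/2) = 0.0055^(1/2) = 0.074162.
Then 1/n = 1/0.024 = 41.67.
V = 41.67 * 1.2693 * 0.074162 = 3.9222 m/s.

3.9222


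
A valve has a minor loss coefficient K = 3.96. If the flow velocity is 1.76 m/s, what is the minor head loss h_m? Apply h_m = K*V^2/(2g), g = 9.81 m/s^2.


Minor loss formula: h_m = K * V^2/(2g).
V^2 = 1.76^2 = 3.0976.
V^2/(2g) = 3.0976 / 19.62 = 0.1579 m.
h_m = 3.96 * 0.1579 = 0.6252 m.

0.6252


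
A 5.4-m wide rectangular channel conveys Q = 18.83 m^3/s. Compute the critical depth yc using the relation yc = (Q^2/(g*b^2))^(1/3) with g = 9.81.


Using yc = (Q^2 / (g * b^2))^(1/3):
Q^2 = 18.83^2 = 354.57.
g * b^2 = 9.81 * 5.4^2 = 9.81 * 29.16 = 286.06.
Q^2 / (g*b^2) = 354.57 / 286.06 = 1.2395.
yc = 1.2395^(1/3) = 1.0742 m.

1.0742


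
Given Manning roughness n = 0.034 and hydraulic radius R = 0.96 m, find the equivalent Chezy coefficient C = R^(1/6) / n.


The Chezy coefficient relates to Manning's n through C = R^(1/6) / n.
R^(1/6) = 0.96^(1/6) = 0.993219.
C = 0.993219 / 0.034 = 29.21 m^(1/2)/s.

29.21


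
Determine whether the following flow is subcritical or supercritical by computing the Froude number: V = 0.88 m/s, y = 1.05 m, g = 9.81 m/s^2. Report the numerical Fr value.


The Froude number is defined as Fr = V / sqrt(g*y).
g*y = 9.81 * 1.05 = 10.3005.
sqrt(g*y) = sqrt(10.3005) = 3.2094.
Fr = 0.88 / 3.2094 = 0.2742.
Since Fr < 1, the flow is subcritical.

0.2742


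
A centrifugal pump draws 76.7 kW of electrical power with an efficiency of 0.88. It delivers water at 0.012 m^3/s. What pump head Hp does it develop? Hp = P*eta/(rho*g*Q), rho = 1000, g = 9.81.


Pump head formula: Hp = P * eta / (rho * g * Q).
Numerator: P * eta = 76.7 * 1000 * 0.88 = 67496.0 W.
Denominator: rho * g * Q = 1000 * 9.81 * 0.012 = 117.72.
Hp = 67496.0 / 117.72 = 573.36 m.

573.36


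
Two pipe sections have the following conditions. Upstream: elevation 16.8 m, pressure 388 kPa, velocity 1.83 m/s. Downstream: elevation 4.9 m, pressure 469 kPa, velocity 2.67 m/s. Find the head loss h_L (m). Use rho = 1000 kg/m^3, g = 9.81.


Total head at each section: H = z + p/(rho*g) + V^2/(2g).
H1 = 16.8 + 388*1000/(1000*9.81) + 1.83^2/(2*9.81)
   = 16.8 + 39.551 + 0.1707
   = 56.522 m.
H2 = 4.9 + 469*1000/(1000*9.81) + 2.67^2/(2*9.81)
   = 4.9 + 47.808 + 0.3633
   = 53.072 m.
h_L = H1 - H2 = 56.522 - 53.072 = 3.45 m.

3.45


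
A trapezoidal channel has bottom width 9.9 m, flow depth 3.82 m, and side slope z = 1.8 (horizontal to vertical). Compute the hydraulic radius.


For a trapezoidal section with side slope z:
A = (b + z*y)*y = (9.9 + 1.8*3.82)*3.82 = 64.084 m^2.
P = b + 2*y*sqrt(1 + z^2) = 9.9 + 2*3.82*sqrt(1 + 1.8^2) = 25.632 m.
R = A/P = 64.084 / 25.632 = 2.5002 m.

2.5002


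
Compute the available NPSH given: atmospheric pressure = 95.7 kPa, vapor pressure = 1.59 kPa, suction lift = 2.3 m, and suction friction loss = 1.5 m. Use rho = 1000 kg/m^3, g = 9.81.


NPSHa = p_atm/(rho*g) - z_s - hf_s - p_vap/(rho*g).
p_atm/(rho*g) = 95.7*1000 / (1000*9.81) = 9.755 m.
p_vap/(rho*g) = 1.59*1000 / (1000*9.81) = 0.162 m.
NPSHa = 9.755 - 2.3 - 1.5 - 0.162
      = 5.79 m.

5.79


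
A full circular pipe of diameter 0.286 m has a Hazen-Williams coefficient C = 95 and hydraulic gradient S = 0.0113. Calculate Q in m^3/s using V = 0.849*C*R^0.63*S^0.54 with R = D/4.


For a full circular pipe, R = D/4 = 0.286/4 = 0.0715 m.
V = 0.849 * 95 * 0.0715^0.63 * 0.0113^0.54
  = 0.849 * 95 * 0.189764 * 0.088851
  = 1.3599 m/s.
Pipe area A = pi*D^2/4 = pi*0.286^2/4 = 0.0642 m^2.
Q = A * V = 0.0642 * 1.3599 = 0.0874 m^3/s.

0.0874


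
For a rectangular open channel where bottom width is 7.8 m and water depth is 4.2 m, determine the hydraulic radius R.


For a rectangular section:
Flow area A = b * y = 7.8 * 4.2 = 32.76 m^2.
Wetted perimeter P = b + 2y = 7.8 + 2*4.2 = 16.2 m.
Hydraulic radius R = A/P = 32.76 / 16.2 = 2.0222 m.

2.0222


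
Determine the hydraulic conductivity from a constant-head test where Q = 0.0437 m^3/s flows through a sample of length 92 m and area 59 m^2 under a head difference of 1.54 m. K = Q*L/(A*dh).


From K = Q*L / (A*dh):
Numerator: Q*L = 0.0437 * 92 = 4.0204.
Denominator: A*dh = 59 * 1.54 = 90.86.
K = 4.0204 / 90.86 = 0.044248 m/s.

0.044248


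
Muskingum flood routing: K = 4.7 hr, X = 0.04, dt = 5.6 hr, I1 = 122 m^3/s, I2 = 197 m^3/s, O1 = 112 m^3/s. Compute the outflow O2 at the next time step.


Muskingum coefficients:
denom = 2*K*(1-X) + dt = 2*4.7*(1-0.04) + 5.6 = 14.624.
C0 = (dt - 2*K*X)/denom = (5.6 - 2*4.7*0.04)/14.624 = 0.3572.
C1 = (dt + 2*K*X)/denom = (5.6 + 2*4.7*0.04)/14.624 = 0.4086.
C2 = (2*K*(1-X) - dt)/denom = 0.2341.
O2 = C0*I2 + C1*I1 + C2*O1
   = 0.3572*197 + 0.4086*122 + 0.2341*112
   = 146.45 m^3/s.

146.45


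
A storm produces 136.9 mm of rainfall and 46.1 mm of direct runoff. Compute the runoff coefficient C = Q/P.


The runoff coefficient C = runoff depth / rainfall depth.
C = 46.1 / 136.9
  = 0.3367.

0.3367


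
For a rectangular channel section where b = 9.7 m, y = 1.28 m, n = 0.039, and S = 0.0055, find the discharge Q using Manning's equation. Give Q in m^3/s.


For a rectangular channel, the cross-sectional area A = b * y = 9.7 * 1.28 = 12.42 m^2.
The wetted perimeter P = b + 2y = 9.7 + 2*1.28 = 12.26 m.
Hydraulic radius R = A/P = 12.42/12.26 = 1.0127 m.
Velocity V = (1/n)*R^(2/3)*S^(1/2) = (1/0.039)*1.0127^(2/3)*0.0055^(1/2) = 1.9177 m/s.
Discharge Q = A * V = 12.42 * 1.9177 = 23.81 m^3/s.

23.81


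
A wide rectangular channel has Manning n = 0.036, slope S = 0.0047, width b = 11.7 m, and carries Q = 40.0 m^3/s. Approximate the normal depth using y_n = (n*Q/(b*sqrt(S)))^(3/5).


We use the wide-channel approximation y_n = (n*Q/(b*sqrt(S)))^(3/5).
sqrt(S) = sqrt(0.0047) = 0.068557.
Numerator: n*Q = 0.036 * 40.0 = 1.44.
Denominator: b*sqrt(S) = 11.7 * 0.068557 = 0.802117.
arg = 1.7953.
y_n = 1.7953^(3/5) = 1.4206 m.

1.4206


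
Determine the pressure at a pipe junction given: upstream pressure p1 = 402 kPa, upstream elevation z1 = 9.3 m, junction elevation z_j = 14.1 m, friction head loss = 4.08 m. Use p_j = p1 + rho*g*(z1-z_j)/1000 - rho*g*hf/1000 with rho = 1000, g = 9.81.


Junction pressure: p_j = p1 + rho*g*(z1 - z_j)/1000 - rho*g*hf/1000.
Elevation term = 1000*9.81*(9.3 - 14.1)/1000 = -47.088 kPa.
Friction term = 1000*9.81*4.08/1000 = 40.025 kPa.
p_j = 402 + -47.088 - 40.025 = 314.89 kPa.

314.89


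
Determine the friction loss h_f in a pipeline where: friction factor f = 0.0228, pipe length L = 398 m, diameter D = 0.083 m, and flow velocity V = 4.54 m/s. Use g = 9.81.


Darcy-Weisbach equation: h_f = f * (L/D) * V^2/(2g).
f * L/D = 0.0228 * 398/0.083 = 109.3301.
V^2/(2g) = 4.54^2 / (2*9.81) = 20.6116 / 19.62 = 1.0505 m.
h_f = 109.3301 * 1.0505 = 114.856 m.

114.856


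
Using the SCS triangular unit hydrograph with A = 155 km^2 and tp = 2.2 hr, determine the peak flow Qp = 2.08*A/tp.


SCS formula: Qp = 2.08 * A / tp.
Qp = 2.08 * 155 / 2.2
   = 322.4 / 2.2
   = 146.55 m^3/s per cm.

146.55


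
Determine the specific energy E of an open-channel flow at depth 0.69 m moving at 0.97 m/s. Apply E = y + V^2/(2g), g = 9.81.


Specific energy E = y + V^2/(2g).
Velocity head = V^2/(2g) = 0.97^2 / (2*9.81) = 0.9409 / 19.62 = 0.048 m.
E = 0.69 + 0.048 = 0.738 m.

0.738


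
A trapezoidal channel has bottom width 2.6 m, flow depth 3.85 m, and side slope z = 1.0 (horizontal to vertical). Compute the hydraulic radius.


For a trapezoidal section with side slope z:
A = (b + z*y)*y = (2.6 + 1.0*3.85)*3.85 = 24.832 m^2.
P = b + 2*y*sqrt(1 + z^2) = 2.6 + 2*3.85*sqrt(1 + 1.0^2) = 13.489 m.
R = A/P = 24.832 / 13.489 = 1.8409 m.

1.8409


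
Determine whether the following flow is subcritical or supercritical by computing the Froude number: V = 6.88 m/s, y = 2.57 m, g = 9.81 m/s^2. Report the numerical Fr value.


The Froude number is defined as Fr = V / sqrt(g*y).
g*y = 9.81 * 2.57 = 25.2117.
sqrt(g*y) = sqrt(25.2117) = 5.0211.
Fr = 6.88 / 5.0211 = 1.3702.
Since Fr > 1, the flow is supercritical.

1.3702


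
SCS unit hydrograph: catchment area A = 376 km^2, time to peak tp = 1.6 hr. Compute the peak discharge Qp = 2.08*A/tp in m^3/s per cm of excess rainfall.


SCS formula: Qp = 2.08 * A / tp.
Qp = 2.08 * 376 / 1.6
   = 782.08 / 1.6
   = 488.8 m^3/s per cm.

488.8


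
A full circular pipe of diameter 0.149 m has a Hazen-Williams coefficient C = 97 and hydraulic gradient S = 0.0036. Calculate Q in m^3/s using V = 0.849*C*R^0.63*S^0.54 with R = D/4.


For a full circular pipe, R = D/4 = 0.149/4 = 0.0372 m.
V = 0.849 * 97 * 0.0372^0.63 * 0.0036^0.54
  = 0.849 * 97 * 0.125837 * 0.047907
  = 0.4965 m/s.
Pipe area A = pi*D^2/4 = pi*0.149^2/4 = 0.0174 m^2.
Q = A * V = 0.0174 * 0.4965 = 0.0087 m^3/s.

0.0087


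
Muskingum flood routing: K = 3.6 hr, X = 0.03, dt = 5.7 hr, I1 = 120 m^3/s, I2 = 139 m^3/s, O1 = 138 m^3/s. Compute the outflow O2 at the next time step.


Muskingum coefficients:
denom = 2*K*(1-X) + dt = 2*3.6*(1-0.03) + 5.7 = 12.684.
C0 = (dt - 2*K*X)/denom = (5.7 - 2*3.6*0.03)/12.684 = 0.4324.
C1 = (dt + 2*K*X)/denom = (5.7 + 2*3.6*0.03)/12.684 = 0.4664.
C2 = (2*K*(1-X) - dt)/denom = 0.1012.
O2 = C0*I2 + C1*I1 + C2*O1
   = 0.4324*139 + 0.4664*120 + 0.1012*138
   = 130.04 m^3/s.

130.04


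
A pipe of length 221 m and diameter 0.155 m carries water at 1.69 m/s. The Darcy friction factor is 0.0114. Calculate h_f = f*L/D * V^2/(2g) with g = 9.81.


Darcy-Weisbach equation: h_f = f * (L/D) * V^2/(2g).
f * L/D = 0.0114 * 221/0.155 = 16.2542.
V^2/(2g) = 1.69^2 / (2*9.81) = 2.8561 / 19.62 = 0.1456 m.
h_f = 16.2542 * 0.1456 = 2.366 m.

2.366


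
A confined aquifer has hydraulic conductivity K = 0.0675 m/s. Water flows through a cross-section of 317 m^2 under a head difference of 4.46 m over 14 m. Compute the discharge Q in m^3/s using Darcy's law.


Darcy's law: Q = K * A * i, where i = dh/L.
Hydraulic gradient i = 4.46 / 14 = 0.318571.
Q = 0.0675 * 317 * 0.318571
  = 6.8166 m^3/s.

6.8166


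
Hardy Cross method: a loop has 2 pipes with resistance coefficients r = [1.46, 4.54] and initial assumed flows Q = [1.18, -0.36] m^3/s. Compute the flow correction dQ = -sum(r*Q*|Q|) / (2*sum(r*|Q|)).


Numerator terms (r*Q*|Q|): 1.46*1.18*|1.18| = 2.0329; 4.54*-0.36*|-0.36| = -0.5884.
Sum of numerator = 1.4445.
Denominator terms (r*|Q|): 1.46*|1.18| = 1.7228; 4.54*|-0.36| = 1.6344.
2 * sum of denominator = 2 * 3.3572 = 6.7144.
dQ = -1.4445 / 6.7144 = -0.2151 m^3/s.

-0.2151


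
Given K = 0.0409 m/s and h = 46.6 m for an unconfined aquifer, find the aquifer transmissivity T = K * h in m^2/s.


Transmissivity is defined as T = K * h.
T = 0.0409 * 46.6
  = 1.9059 m^2/s.

1.9059


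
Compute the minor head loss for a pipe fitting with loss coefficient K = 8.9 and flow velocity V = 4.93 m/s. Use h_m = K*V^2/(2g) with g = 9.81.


Minor loss formula: h_m = K * V^2/(2g).
V^2 = 4.93^2 = 24.3049.
V^2/(2g) = 24.3049 / 19.62 = 1.2388 m.
h_m = 8.9 * 1.2388 = 11.0252 m.

11.0252


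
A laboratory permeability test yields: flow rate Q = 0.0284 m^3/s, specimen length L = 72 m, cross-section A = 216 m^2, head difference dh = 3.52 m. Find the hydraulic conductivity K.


From K = Q*L / (A*dh):
Numerator: Q*L = 0.0284 * 72 = 2.0448.
Denominator: A*dh = 216 * 3.52 = 760.32.
K = 2.0448 / 760.32 = 0.002689 m/s.

0.002689


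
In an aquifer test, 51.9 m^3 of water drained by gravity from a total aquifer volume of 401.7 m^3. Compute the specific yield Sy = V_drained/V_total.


Specific yield Sy = Volume drained / Total volume.
Sy = 51.9 / 401.7
   = 0.1292.

0.1292


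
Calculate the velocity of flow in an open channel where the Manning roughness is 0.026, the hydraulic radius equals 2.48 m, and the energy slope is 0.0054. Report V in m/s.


Manning's equation gives V = (1/n) * R^(2/3) * S^(1/2).
First, compute R^(2/3) = 2.48^(2/3) = 1.8322.
Next, S^(1/2) = 0.0054^(1/2) = 0.073485.
Then 1/n = 1/0.026 = 38.46.
V = 38.46 * 1.8322 * 0.073485 = 5.1783 m/s.

5.1783


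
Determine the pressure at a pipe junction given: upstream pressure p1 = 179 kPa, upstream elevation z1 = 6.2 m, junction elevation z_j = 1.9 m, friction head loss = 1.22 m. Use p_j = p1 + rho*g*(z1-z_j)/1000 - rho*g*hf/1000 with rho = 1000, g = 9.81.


Junction pressure: p_j = p1 + rho*g*(z1 - z_j)/1000 - rho*g*hf/1000.
Elevation term = 1000*9.81*(6.2 - 1.9)/1000 = 42.183 kPa.
Friction term = 1000*9.81*1.22/1000 = 11.968 kPa.
p_j = 179 + 42.183 - 11.968 = 209.21 kPa.

209.21


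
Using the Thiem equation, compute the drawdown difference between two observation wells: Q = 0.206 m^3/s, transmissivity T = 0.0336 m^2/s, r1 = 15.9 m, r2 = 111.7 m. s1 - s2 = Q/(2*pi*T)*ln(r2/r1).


Thiem equation: s1 - s2 = Q/(2*pi*T) * ln(r2/r1).
ln(r2/r1) = ln(111.7/15.9) = 1.9495.
Q/(2*pi*T) = 0.206 / (2*pi*0.0336) = 0.206 / 0.2111 = 0.9758.
s1 - s2 = 0.9758 * 1.9495 = 1.9023 m.

1.9023


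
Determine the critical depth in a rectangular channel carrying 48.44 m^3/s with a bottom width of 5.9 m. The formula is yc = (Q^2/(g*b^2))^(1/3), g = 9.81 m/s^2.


Using yc = (Q^2 / (g * b^2))^(1/3):
Q^2 = 48.44^2 = 2346.43.
g * b^2 = 9.81 * 5.9^2 = 9.81 * 34.81 = 341.49.
Q^2 / (g*b^2) = 2346.43 / 341.49 = 6.8712.
yc = 6.8712^(1/3) = 1.9011 m.

1.9011


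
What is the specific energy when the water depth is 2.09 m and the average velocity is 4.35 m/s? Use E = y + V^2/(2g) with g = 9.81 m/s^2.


Specific energy E = y + V^2/(2g).
Velocity head = V^2/(2g) = 4.35^2 / (2*9.81) = 18.9225 / 19.62 = 0.9644 m.
E = 2.09 + 0.9644 = 3.0544 m.

3.0544


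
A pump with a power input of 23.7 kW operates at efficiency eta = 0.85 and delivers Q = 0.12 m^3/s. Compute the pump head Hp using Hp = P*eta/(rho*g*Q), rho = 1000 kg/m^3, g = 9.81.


Pump head formula: Hp = P * eta / (rho * g * Q).
Numerator: P * eta = 23.7 * 1000 * 0.85 = 20145.0 W.
Denominator: rho * g * Q = 1000 * 9.81 * 0.12 = 1177.2.
Hp = 20145.0 / 1177.2 = 17.11 m.

17.11


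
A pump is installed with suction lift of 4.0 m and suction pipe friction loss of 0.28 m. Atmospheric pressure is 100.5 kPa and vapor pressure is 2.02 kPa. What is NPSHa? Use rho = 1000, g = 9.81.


NPSHa = p_atm/(rho*g) - z_s - hf_s - p_vap/(rho*g).
p_atm/(rho*g) = 100.5*1000 / (1000*9.81) = 10.245 m.
p_vap/(rho*g) = 2.02*1000 / (1000*9.81) = 0.206 m.
NPSHa = 10.245 - 4.0 - 0.28 - 0.206
      = 5.76 m.

5.76


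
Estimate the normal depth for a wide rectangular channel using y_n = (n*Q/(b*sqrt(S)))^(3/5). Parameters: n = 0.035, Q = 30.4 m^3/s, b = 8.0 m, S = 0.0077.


We use the wide-channel approximation y_n = (n*Q/(b*sqrt(S)))^(3/5).
sqrt(S) = sqrt(0.0077) = 0.08775.
Numerator: n*Q = 0.035 * 30.4 = 1.064.
Denominator: b*sqrt(S) = 8.0 * 0.08775 = 0.702.
arg = 1.5157.
y_n = 1.5157^(3/5) = 1.2834 m.

1.2834


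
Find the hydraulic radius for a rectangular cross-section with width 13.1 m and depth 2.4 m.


For a rectangular section:
Flow area A = b * y = 13.1 * 2.4 = 31.44 m^2.
Wetted perimeter P = b + 2y = 13.1 + 2*2.4 = 17.9 m.
Hydraulic radius R = A/P = 31.44 / 17.9 = 1.7564 m.

1.7564


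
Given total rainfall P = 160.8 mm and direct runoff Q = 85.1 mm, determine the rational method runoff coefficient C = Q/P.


The runoff coefficient C = runoff depth / rainfall depth.
C = 85.1 / 160.8
  = 0.5292.

0.5292


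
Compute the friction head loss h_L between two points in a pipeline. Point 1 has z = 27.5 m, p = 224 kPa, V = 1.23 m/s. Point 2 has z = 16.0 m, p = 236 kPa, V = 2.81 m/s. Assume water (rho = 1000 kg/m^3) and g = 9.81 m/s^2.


Total head at each section: H = z + p/(rho*g) + V^2/(2g).
H1 = 27.5 + 224*1000/(1000*9.81) + 1.23^2/(2*9.81)
   = 27.5 + 22.834 + 0.0771
   = 50.411 m.
H2 = 16.0 + 236*1000/(1000*9.81) + 2.81^2/(2*9.81)
   = 16.0 + 24.057 + 0.4025
   = 40.46 m.
h_L = H1 - H2 = 50.411 - 40.46 = 9.951 m.

9.951


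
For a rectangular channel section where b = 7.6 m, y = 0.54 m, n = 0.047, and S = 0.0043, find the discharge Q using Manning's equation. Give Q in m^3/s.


For a rectangular channel, the cross-sectional area A = b * y = 7.6 * 0.54 = 4.1 m^2.
The wetted perimeter P = b + 2y = 7.6 + 2*0.54 = 8.68 m.
Hydraulic radius R = A/P = 4.1/8.68 = 0.4728 m.
Velocity V = (1/n)*R^(2/3)*S^(1/2) = (1/0.047)*0.4728^(2/3)*0.0043^(1/2) = 0.8468 m/s.
Discharge Q = A * V = 4.1 * 0.8468 = 3.475 m^3/s.

3.475


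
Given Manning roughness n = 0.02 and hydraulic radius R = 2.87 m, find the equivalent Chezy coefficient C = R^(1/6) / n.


The Chezy coefficient relates to Manning's n through C = R^(1/6) / n.
R^(1/6) = 2.87^(1/6) = 1.192103.
C = 1.192103 / 0.02 = 59.61 m^(1/2)/s.

59.61


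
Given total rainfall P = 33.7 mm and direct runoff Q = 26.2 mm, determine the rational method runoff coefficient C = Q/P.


The runoff coefficient C = runoff depth / rainfall depth.
C = 26.2 / 33.7
  = 0.7774.

0.7774


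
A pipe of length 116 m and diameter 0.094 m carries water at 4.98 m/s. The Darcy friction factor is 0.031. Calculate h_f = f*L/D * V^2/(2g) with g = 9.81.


Darcy-Weisbach equation: h_f = f * (L/D) * V^2/(2g).
f * L/D = 0.031 * 116/0.094 = 38.2553.
V^2/(2g) = 4.98^2 / (2*9.81) = 24.8004 / 19.62 = 1.264 m.
h_f = 38.2553 * 1.264 = 48.356 m.

48.356


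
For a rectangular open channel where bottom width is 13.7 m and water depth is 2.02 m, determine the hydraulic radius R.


For a rectangular section:
Flow area A = b * y = 13.7 * 2.02 = 27.67 m^2.
Wetted perimeter P = b + 2y = 13.7 + 2*2.02 = 17.74 m.
Hydraulic radius R = A/P = 27.67 / 17.74 = 1.56 m.

1.56


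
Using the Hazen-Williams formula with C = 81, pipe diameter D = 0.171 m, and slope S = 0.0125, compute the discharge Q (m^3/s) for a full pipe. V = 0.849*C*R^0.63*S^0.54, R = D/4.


For a full circular pipe, R = D/4 = 0.171/4 = 0.0428 m.
V = 0.849 * 81 * 0.0428^0.63 * 0.0125^0.54
  = 0.849 * 81 * 0.137243 * 0.093828
  = 0.8856 m/s.
Pipe area A = pi*D^2/4 = pi*0.171^2/4 = 0.023 m^2.
Q = A * V = 0.023 * 0.8856 = 0.0203 m^3/s.

0.0203


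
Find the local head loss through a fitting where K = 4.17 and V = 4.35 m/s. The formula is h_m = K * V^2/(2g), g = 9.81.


Minor loss formula: h_m = K * V^2/(2g).
V^2 = 4.35^2 = 18.9225.
V^2/(2g) = 18.9225 / 19.62 = 0.9644 m.
h_m = 4.17 * 0.9644 = 4.0218 m.

4.0218
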